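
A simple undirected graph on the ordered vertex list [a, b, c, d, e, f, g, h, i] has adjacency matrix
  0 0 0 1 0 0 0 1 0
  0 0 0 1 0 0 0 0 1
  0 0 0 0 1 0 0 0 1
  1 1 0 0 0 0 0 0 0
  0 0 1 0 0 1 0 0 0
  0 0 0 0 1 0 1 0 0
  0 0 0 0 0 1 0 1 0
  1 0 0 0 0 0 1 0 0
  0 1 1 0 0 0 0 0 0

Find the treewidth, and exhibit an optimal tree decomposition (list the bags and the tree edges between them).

The largest bag has 3 vertices, giving width 2; this decomposition certifies tw(G) ≤ 2. For the lower bound, G contains the cycle e–c–i–b–d–a–h–g–f–e, so G is not a forest; only forests have treewidth ≤ 1, hence tw(G) ≥ 2. Combining the bounds, tw(G) = 2.

Treewidth 2.
One optimal decomposition is:
Bags: B1 = {c, e, i}  B2 = {b, e, i}  B3 = {b, d, e}  B4 = {a, d, e}  B5 = {a, e, h}  B6 = {e, g, h}  B7 = {e, f, g}
Tree: B1–B2, B2–B3, B3–B4, B4–B5, B5–B6, B6–B7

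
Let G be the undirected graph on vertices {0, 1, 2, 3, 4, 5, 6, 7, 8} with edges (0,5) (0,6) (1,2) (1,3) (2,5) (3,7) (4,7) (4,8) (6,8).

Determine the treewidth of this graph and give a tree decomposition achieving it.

The largest bag has 3 vertices, giving width 2; this decomposition certifies tw(G) ≤ 2. The edges 2–1–3–7–4–8–6–0–5–2 form a cycle, so G is not a tree and its treewidth is at least 2. Therefore the treewidth is 2.

Treewidth 2.
Bags: B1 = {1, 2, 3}  B2 = {2, 3, 7}  B3 = {2, 4, 7}  B4 = {2, 4, 8}  B5 = {2, 6, 8}  B6 = {0, 2, 6}  B7 = {0, 2, 5}
Tree: B1–B2, B2–B3, B3–B4, B4–B5, B5–B6, B6–B7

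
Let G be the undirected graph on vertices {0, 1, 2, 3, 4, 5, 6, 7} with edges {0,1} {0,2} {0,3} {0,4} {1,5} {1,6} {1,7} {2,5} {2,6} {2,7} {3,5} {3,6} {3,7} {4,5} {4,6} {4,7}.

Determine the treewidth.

A width-4 tree decomposition is:
Bags: B1 = {0, 3, 5, 6, 7}  B2 = {0, 4, 5, 6, 7}  B3 = {0, 1, 5, 6, 7}  B4 = {0, 2, 5, 6, 7}
Tree: B1–B2, B2–B3, B3–B4
Every bag has size at most 5, so the width is 5 − 1 = 4 and tw(G) ≤ 4. For the lower bound: the 5 vertex sets {3,7}, {0,4}, {1,5}, {6}, {2} are disjoint, each induces a connected subgraph, and every pair is joined by at least one edge of G. Contracting each set to a single vertex therefore yields K_{5} as a minor, and since treewidth is minor-monotone, tw(G) ≥ tw(K_{5}) = 4. The upper and lower bounds meet at 4, so that is the treewidth.

4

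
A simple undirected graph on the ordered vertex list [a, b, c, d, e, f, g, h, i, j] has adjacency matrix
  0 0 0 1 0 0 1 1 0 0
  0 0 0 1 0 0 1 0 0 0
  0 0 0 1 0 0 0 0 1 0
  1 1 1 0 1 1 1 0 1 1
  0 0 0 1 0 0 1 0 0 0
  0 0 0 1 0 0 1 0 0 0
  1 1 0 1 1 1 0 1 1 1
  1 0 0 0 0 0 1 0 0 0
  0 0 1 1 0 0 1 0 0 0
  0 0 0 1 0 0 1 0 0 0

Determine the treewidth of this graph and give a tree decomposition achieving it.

Treewidth 2.
One such decomposition:
Bags: B1 = {d, e, g}  B2 = {a, d, g}  B3 = {b, d, g}  B4 = {d, g, i}  B5 = {a, g, h}  B6 = {d, f, g}  B7 = {d, g, j}  B8 = {c, d, i}
Tree: B1–B2, B1–B3, B2–B4, B2–B5, B2–B6, B3–B7, B4–B8

The largest bag has 3 vertices, giving width 2; this decomposition certifies tw(G) ≤ 2. On the other hand G contains the 3-clique {d, f, g}. A clique must lie in a single bag of any decomposition, so no decomposition can have width below 2. Hence tw(G) = 2 exactly.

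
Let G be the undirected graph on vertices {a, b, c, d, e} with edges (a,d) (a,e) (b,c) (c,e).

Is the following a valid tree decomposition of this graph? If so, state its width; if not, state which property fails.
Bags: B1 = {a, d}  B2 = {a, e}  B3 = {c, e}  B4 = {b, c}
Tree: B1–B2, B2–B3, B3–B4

Yes; width 1.

Checking the three conditions: (i) the bags cover all of {a, b, c, d, e}; (ii) for each edge, some bag contains both endpoints; (iii) the bags containing any fixed vertex form a subtree. All hold, so the decomposition is valid with width 2 − 1 = 1.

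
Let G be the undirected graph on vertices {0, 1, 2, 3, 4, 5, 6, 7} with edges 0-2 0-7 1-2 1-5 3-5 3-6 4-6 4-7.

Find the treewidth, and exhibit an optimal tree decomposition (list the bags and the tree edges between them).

The largest bag has 3 vertices, giving width 2; this decomposition certifies tw(G) ≤ 2. Since 7–4–6–3–5–1–2–0–7 is a cycle in G, G is not acyclic. Forests are exactly the graphs of treewidth ≤ 1, so tw(G) ≥ 2. The upper and lower bounds meet at 2, so that is the treewidth.

Treewidth 2.
Bags: B1 = {4, 6, 7}  B2 = {3, 6, 7}  B3 = {3, 5, 7}  B4 = {1, 5, 7}  B5 = {1, 2, 7}  B6 = {0, 2, 7}
Tree: B1–B2, B2–B3, B3–B4, B4–B5, B5–B6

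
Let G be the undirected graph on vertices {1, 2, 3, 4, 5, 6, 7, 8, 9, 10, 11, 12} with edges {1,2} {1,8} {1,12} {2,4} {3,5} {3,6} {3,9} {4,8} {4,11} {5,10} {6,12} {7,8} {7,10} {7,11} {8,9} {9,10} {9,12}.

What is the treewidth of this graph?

A width-3 tree decomposition is:
Bags: B1 = {2, 4, 7, 11}  B2 = {2, 4, 7, 8}  B3 = {1, 2, 7, 8}  B4 = {1, 7, 8, 10}  B5 = {1, 8, 9, 10}  B6 = {1, 9, 10, 12}  B7 = {5, 9, 10, 12}  B8 = {3, 5, 9, 12}  B9 = {3, 5, 6, 12}
Tree: B1–B2, B2–B3, B3–B4, B4–B5, B5–B6, B6–B7, B7–B8, B8–B9
The largest bag has 4 vertices, giving width 3; this decomposition certifies tw(G) ≤ 3. For the lower bound: the 4 vertex sets {2,4,11}, {7}, {8}, {1,9,10,12} are disjoint, each induces a connected subgraph, and every pair is joined by at least one edge of G. Contracting each set to a single vertex therefore yields K_{4} as a minor, and since treewidth is minor-monotone, tw(G) ≥ tw(K_{4}) = 3. Therefore the treewidth is 3.

3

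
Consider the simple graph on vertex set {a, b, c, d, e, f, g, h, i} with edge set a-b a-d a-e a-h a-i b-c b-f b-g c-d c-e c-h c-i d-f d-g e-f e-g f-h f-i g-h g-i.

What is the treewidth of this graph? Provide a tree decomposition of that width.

Treewidth 4.
One such decomposition:
Bags: B1 = {a, b, c, f, g}  B2 = {a, c, d, f, g}  B3 = {a, c, e, f, g}  B4 = {a, c, f, g, i}  B5 = {a, c, f, g, h}
Tree: B1–B2, B2–B3, B3–B4, B4–B5

The largest bag has 5 vertices, giving width 4; this decomposition certifies tw(G) ≤ 4. For the lower bound: the 5 vertex sets {b,f}, {a,d}, {c,e}, {g}, {i} are disjoint, each induces a connected subgraph, and every pair is joined by at least one edge of G. Contracting each set to a single vertex therefore yields K_{5} as a minor, and since treewidth is minor-monotone, tw(G) ≥ tw(K_{5}) = 4. Combining the bounds, tw(G) = 4.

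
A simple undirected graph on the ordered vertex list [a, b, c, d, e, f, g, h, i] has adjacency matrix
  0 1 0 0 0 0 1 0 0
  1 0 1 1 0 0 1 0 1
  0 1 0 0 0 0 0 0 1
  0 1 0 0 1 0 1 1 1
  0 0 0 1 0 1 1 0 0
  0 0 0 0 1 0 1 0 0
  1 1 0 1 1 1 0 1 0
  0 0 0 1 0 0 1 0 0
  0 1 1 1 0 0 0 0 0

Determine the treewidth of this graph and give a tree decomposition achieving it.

Treewidth 2.
One such decomposition:
Bags: B1 = {a, b, g}  B2 = {b, d, g}  B3 = {b, d, i}  B4 = {d, g, h}  B5 = {d, e, g}  B6 = {b, c, i}  B7 = {e, f, g}
Tree: B1–B2, B2–B3, B2–B4, B4–B5, B3–B6, B5–B7

Each bag holds 3 vertices, so the decomposition has width 2, which upper-bounds the treewidth. Conversely, {d, e, g} is a clique of size 3, and the vertices of any clique must share a bag in every tree decomposition; so some bag has ≥ 3 vertices and tw(G) ≥ 2. The upper and lower bounds meet at 2, so that is the treewidth.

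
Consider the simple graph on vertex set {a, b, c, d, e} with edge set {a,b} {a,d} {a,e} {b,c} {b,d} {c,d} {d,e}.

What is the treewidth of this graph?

A width-2 tree decomposition is:
Bags: B1 = {a, b, d}  B2 = {b, c, d}  B3 = {a, d, e}
Tree: B1–B2, B1–B3
The largest bag has 3 vertices, giving width 2; this decomposition certifies tw(G) ≤ 2. Conversely, {b, c, d} is a clique of size 3, and the vertices of any clique must share a bag in every tree decomposition; so some bag has ≥ 3 vertices and tw(G) ≥ 2. The upper and lower bounds meet at 2, so that is the treewidth.

2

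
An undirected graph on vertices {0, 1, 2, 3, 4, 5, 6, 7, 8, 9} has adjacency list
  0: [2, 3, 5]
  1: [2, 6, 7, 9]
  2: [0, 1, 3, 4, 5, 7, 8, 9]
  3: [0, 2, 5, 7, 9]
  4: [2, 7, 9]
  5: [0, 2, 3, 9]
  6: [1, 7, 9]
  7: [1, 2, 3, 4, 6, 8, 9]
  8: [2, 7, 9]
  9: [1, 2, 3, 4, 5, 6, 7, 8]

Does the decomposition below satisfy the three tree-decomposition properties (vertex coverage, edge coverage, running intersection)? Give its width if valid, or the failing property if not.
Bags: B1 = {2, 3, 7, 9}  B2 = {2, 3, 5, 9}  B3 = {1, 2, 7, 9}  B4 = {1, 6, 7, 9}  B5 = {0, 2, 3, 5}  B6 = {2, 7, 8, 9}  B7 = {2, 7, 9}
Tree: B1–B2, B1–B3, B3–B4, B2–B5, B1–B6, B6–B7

No — vertex 4 appears in no bag.

A tree decomposition must satisfy three properties: every vertex lies in some bag; for every edge, both endpoints lie together in some bag; and for every vertex, the bags containing it form a connected subtree. Here vertex 4 appears in no bag, so the decomposition is invalid.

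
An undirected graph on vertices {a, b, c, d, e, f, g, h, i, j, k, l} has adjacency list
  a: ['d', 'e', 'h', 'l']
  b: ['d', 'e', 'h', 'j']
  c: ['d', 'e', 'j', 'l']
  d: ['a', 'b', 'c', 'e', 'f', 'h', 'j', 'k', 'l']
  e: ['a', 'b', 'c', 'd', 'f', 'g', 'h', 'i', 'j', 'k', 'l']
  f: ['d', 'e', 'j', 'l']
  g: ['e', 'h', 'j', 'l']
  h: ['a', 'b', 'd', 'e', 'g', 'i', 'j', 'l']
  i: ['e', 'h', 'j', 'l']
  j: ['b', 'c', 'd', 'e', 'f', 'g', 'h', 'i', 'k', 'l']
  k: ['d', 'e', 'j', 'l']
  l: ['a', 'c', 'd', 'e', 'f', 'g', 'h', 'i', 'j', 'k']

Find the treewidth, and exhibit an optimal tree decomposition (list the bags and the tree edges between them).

Treewidth 4.
Bags: B1 = {d, e, h, j, l}  B2 = {e, g, h, j, l}  B3 = {c, d, e, j, l}  B4 = {e, h, i, j, l}  B5 = {d, e, j, k, l}  B6 = {a, d, e, h, l}  B7 = {d, e, f, j, l}  B8 = {b, d, e, h, j}
Tree: B1–B2, B1–B3, B2–B4, B1–B5, B1–B6, B5–B7, B1–B8

Every bag has size at most 5, so the width is 5 − 1 = 4 and tw(G) ≤ 4. For the lower bound, the 5 vertices {d, e, h, j, l} are pairwise adjacent, and any tree decomposition puts a clique entirely inside one bag — forcing width ≥ 4. The upper and lower bounds meet at 4, so that is the treewidth.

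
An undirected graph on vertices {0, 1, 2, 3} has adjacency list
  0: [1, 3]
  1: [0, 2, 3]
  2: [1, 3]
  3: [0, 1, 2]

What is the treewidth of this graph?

2

A width-2 tree decomposition is:
Bags: B1 = {0, 1, 3}  B2 = {1, 2, 3}
Tree: B1–B2
Every bag has size at most 3, so the width is 3 − 1 = 2 and tw(G) ≤ 2. On the other hand G contains the 3-clique {0, 1, 3}. A clique must lie in a single bag of any decomposition, so no decomposition can have width below 2. Therefore the treewidth is 2.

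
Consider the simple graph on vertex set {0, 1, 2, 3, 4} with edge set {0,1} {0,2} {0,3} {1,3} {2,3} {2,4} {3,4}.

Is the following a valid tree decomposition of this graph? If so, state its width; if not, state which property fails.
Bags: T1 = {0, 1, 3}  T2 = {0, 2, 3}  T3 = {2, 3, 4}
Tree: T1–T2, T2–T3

Yes; width 2.

Checking the three conditions: (i) the bags cover all of {0, 1, 2, 3, 4}; (ii) for each edge, some bag contains both endpoints; (iii) the bags containing any fixed vertex form a subtree. All hold, so the decomposition is valid with width 3 − 1 = 2.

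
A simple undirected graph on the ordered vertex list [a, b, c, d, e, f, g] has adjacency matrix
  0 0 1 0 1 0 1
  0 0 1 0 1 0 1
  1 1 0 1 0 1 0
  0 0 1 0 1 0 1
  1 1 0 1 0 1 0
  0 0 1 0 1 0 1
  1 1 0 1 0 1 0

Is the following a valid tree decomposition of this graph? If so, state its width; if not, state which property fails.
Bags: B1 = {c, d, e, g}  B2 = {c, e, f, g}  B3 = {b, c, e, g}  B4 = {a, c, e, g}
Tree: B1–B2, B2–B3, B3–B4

Vertex coverage: the bags together contain {a, b, c, d, e, f, g}, the full vertex set. Edge coverage: each edge of G has both endpoints in at least one bag. Running intersection: for every vertex, the bags containing it form a connected subtree. All three properties hold, so this is a valid tree decomposition of width max|bag| − 1 = 3, and hence tw(G) ≤ 3.

Yes; width 3.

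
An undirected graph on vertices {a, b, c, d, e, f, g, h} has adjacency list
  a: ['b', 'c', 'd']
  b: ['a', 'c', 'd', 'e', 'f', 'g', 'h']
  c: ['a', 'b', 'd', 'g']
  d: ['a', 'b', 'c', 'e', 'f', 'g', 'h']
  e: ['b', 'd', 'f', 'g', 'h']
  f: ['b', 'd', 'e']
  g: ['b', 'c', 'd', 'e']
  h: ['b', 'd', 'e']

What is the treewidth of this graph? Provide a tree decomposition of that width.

Treewidth 3.
One such decomposition:
Bags: B1 = {b, d, e, g}  B2 = {b, d, e, h}  B3 = {b, d, e, f}  B4 = {b, c, d, g}  B5 = {a, b, c, d}
Tree: B1–B2, B1–B3, B1–B4, B4–B5

Every bag has size at most 4, so the width is 4 − 1 = 3 and tw(G) ≤ 3. For the lower bound, the 4 vertices {b, d, e, g} are pairwise adjacent, and any tree decomposition puts a clique entirely inside one bag — forcing width ≥ 3. The upper and lower bounds meet at 3, so that is the treewidth.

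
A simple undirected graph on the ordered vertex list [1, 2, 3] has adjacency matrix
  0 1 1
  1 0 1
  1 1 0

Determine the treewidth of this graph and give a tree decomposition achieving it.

A single bag containing all 3 vertices is trivially a valid decomposition of width 2. On the other hand G contains the 3-clique {1, 2, 3}. A clique must lie in a single bag of any decomposition, so no decomposition can have width below 2. Therefore the treewidth is 2.

Treewidth 2.
Bags: B1 = {1, 2, 3}
Tree: (single bag)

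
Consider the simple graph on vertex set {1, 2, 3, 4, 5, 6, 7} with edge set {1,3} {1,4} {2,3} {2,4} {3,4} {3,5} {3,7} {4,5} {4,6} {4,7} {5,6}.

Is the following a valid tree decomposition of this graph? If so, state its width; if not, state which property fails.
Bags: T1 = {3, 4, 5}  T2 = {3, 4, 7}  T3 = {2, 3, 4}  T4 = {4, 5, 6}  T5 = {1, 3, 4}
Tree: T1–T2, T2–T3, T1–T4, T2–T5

Yes; width 2.

Checking the three conditions: (i) the bags cover all of {1, 2, 3, 4, 5, 6, 7}; (ii) for each edge, some bag contains both endpoints; (iii) the bags containing any fixed vertex form a subtree. All hold, so the decomposition is valid with width 3 − 1 = 2.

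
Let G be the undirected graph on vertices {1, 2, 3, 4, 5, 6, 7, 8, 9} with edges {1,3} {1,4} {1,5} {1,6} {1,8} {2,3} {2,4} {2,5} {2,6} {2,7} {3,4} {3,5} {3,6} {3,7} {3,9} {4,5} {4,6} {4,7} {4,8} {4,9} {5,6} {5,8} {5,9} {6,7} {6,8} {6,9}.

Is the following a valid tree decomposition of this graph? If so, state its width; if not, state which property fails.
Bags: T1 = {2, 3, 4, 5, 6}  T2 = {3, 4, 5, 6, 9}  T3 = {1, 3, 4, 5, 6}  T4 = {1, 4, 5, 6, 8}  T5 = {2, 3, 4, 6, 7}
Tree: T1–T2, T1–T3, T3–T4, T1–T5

Yes; width 4.

Every vertex of G appears in some bag (union = {1, 2, 3, 4, 5, 6, 7, 8, 9}); every edge is covered by a bag; and for each vertex v the set of bags containing v is connected in the bag tree. The decomposition is therefore valid. The largest bag has 5 vertices, so the width is 4.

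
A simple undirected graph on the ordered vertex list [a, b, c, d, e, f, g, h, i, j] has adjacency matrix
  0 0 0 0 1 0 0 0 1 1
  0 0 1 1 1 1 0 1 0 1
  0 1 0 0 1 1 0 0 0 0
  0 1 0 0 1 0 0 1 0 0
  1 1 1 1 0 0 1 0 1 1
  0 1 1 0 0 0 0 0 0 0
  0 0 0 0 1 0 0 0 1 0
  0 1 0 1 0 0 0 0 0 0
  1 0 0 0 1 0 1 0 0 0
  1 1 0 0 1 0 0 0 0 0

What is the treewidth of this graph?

A width-2 tree decomposition is:
Bags: B1 = {b, e, j}  B2 = {b, d, e}  B3 = {a, e, j}  B4 = {b, c, e}  B5 = {b, c, f}  B6 = {a, e, i}  B7 = {b, d, h}  B8 = {e, g, i}
Tree: B1–B2, B1–B3, B2–B4, B4–B5, B3–B6, B2–B7, B6–B8
Every bag has size at most 3, so the width is 3 − 1 = 2 and tw(G) ≤ 2. Conversely, {e, g, i} is a clique of size 3, and the vertices of any clique must share a bag in every tree decomposition; so some bag has ≥ 3 vertices and tw(G) ≥ 2. Hence tw(G) = 2 exactly.

2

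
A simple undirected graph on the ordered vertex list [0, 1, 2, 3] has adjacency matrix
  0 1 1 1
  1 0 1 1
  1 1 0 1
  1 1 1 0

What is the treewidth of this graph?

A width-3 tree decomposition is:
Bags: B1 = {0, 1, 2, 3}
Tree: (single bag)
With just one bag of size 4, the width is 4 − 1 = 3, so tw(G) ≤ 3. For the lower bound, the 4 vertices {0, 1, 2, 3} are pairwise adjacent, and any tree decomposition puts a clique entirely inside one bag — forcing width ≥ 3. Hence tw(G) = 3 exactly.

3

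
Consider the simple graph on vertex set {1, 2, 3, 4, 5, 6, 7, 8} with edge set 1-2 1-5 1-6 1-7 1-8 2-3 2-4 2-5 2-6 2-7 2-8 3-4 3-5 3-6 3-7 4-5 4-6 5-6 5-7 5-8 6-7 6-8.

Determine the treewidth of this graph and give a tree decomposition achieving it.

Every bag has size at most 5, so the width is 5 − 1 = 4 and tw(G) ≤ 4. Conversely, {1, 2, 5, 6, 8} is a clique of size 5, and the vertices of any clique must share a bag in every tree decomposition; so some bag has ≥ 5 vertices and tw(G) ≥ 4. Hence tw(G) = 4 exactly.

Treewidth 4.
One optimal decomposition is:
Bags: B1 = {2, 3, 5, 6, 7}  B2 = {2, 3, 4, 5, 6}  B3 = {1, 2, 5, 6, 7}  B4 = {1, 2, 5, 6, 8}
Tree: B1–B2, B1–B3, B3–B4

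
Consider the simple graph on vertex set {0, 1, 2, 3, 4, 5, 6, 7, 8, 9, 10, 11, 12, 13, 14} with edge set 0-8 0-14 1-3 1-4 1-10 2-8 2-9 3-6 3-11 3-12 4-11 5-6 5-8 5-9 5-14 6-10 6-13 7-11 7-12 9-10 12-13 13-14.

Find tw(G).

3

A width-3 tree decomposition is:
Bags: B1 = {0, 2, 8, 9}  B2 = {0, 5, 8, 9}  B3 = {0, 5, 9, 14}  B4 = {5, 9, 10, 14}  B5 = {5, 6, 10, 14}  B6 = {6, 10, 13, 14}  B7 = {1, 6, 10, 13}  B8 = {1, 3, 6, 13}  B9 = {1, 3, 12, 13}  B10 = {1, 3, 4, 12}  B11 = {3, 4, 11, 12}  B12 = {4, 7, 11, 12}
Tree: B1–B2, B2–B3, B3–B4, B4–B5, B5–B6, B6–B7, B7–B8, B8–B9, B9–B10, B10–B11, B11–B12
The largest bag has 4 vertices, giving width 3; this decomposition certifies tw(G) ≤ 3. For the lower bound: the 4 vertex sets {0,2,8}, {9}, {5}, {6,10,13,14} are disjoint, each induces a connected subgraph, and every pair is joined by at least one edge of G. Contracting each set to a single vertex therefore yields K_{4} as a minor, and since treewidth is minor-monotone, tw(G) ≥ tw(K_{4}) = 3. Hence tw(G) = 3 exactly.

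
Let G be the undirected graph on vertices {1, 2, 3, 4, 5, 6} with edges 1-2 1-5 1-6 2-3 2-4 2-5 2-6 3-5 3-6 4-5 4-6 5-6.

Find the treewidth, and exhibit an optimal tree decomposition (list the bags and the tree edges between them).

Each bag holds 4 vertices, so the decomposition has width 3, which upper-bounds the treewidth. Conversely, {1, 2, 5, 6} is a clique of size 4, and the vertices of any clique must share a bag in every tree decomposition; so some bag has ≥ 4 vertices and tw(G) ≥ 3. The upper and lower bounds meet at 3, so that is the treewidth.

Treewidth 3.
One such decomposition:
Bags: B1 = {2, 3, 5, 6}  B2 = {2, 4, 5, 6}  B3 = {1, 2, 5, 6}
Tree: B1–B2, B1–B3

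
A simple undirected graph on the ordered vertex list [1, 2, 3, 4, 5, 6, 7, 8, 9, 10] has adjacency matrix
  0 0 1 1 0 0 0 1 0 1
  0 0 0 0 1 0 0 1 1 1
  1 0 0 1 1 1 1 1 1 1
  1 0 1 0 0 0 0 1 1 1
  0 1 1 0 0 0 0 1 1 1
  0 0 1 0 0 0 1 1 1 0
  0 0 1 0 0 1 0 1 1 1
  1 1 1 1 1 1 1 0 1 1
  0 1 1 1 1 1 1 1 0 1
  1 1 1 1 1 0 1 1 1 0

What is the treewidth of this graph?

4

A width-4 tree decomposition is:
Bags: B1 = {3, 7, 8, 9, 10}  B2 = {3, 6, 7, 8, 9}  B3 = {3, 4, 8, 9, 10}  B4 = {3, 5, 8, 9, 10}  B5 = {2, 5, 8, 9, 10}  B6 = {1, 3, 4, 8, 10}
Tree: B1–B2, B1–B3, B1–B4, B4–B5, B3–B6
The largest bag has 5 vertices, giving width 4; this decomposition certifies tw(G) ≤ 4. Conversely, {2, 5, 8, 9, 10} is a clique of size 5, and the vertices of any clique must share a bag in every tree decomposition; so some bag has ≥ 5 vertices and tw(G) ≥ 4. Hence tw(G) = 4 exactly.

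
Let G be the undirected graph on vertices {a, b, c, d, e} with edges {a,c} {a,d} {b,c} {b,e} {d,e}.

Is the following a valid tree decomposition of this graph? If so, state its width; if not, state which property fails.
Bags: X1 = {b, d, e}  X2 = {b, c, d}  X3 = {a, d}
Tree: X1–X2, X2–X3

A tree decomposition must satisfy three properties: every vertex lies in some bag; for every edge, both endpoints lie together in some bag; and for every vertex, the bags containing it form a connected subtree. Here edge (c,a) lies in no bag, so the decomposition is invalid.

No — edge (c,a) lies in no bag.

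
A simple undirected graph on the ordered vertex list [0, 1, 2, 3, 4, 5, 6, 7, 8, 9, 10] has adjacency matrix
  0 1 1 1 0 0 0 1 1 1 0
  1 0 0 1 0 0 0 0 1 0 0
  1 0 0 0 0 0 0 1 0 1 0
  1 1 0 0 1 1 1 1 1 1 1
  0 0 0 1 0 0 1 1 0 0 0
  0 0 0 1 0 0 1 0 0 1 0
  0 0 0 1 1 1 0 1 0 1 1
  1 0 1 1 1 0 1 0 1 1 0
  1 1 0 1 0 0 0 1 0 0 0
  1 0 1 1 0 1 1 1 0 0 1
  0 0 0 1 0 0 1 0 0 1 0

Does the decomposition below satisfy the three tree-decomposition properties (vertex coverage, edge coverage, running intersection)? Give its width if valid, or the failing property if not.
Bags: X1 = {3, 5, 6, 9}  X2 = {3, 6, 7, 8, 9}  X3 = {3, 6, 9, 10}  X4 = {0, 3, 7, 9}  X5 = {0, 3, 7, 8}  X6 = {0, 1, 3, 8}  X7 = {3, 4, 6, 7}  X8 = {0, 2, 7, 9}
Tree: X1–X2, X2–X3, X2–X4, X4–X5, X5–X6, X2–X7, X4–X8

No — bags containing vertex 8 are not connected in the tree.

A tree decomposition must satisfy three properties: every vertex lies in some bag; for every edge, both endpoints lie together in some bag; and for every vertex, the bags containing it form a connected subtree. Here bags containing vertex 8 are not connected in the tree, so the decomposition is invalid.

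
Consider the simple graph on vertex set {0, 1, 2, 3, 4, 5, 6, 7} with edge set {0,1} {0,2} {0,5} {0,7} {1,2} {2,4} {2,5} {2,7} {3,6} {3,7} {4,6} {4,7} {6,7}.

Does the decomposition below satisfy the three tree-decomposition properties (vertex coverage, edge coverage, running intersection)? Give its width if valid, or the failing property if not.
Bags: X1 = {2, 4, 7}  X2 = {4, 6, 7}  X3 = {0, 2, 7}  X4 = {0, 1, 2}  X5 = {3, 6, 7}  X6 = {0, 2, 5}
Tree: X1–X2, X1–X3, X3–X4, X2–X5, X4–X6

Yes; width 2.

Every vertex of G appears in some bag (union = {0, 1, 2, 3, 4, 5, 6, 7}); every edge is covered by a bag; and for each vertex v the set of bags containing v is connected in the bag tree. The decomposition is therefore valid. The largest bag has 3 vertices, so the width is 2.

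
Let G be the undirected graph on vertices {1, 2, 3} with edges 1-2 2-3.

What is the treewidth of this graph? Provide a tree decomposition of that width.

Treewidth 1.
Bags: B1 = {2, 3}  B2 = {1, 2}
Tree: B1–B2

Each bag holds 2 vertices, so the decomposition has width 1, which upper-bounds the treewidth. G has an edge, so its treewidth is at least 1. The upper and lower bounds meet at 1, so that is the treewidth.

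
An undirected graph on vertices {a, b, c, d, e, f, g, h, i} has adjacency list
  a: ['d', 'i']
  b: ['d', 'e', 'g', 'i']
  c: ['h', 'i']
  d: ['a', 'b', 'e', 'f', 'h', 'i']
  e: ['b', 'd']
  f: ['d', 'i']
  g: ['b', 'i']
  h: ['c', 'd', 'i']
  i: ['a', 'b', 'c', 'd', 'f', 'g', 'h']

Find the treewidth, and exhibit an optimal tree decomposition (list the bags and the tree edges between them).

Each bag holds 3 vertices, so the decomposition has width 2, which upper-bounds the treewidth. For the lower bound, the 3 vertices {b, d, e} are pairwise adjacent, and any tree decomposition puts a clique entirely inside one bag — forcing width ≥ 2. Therefore the treewidth is 2.

Treewidth 2.
One optimal decomposition is:
Bags: B1 = {d, f, i}  B2 = {b, d, i}  B3 = {b, g, i}  B4 = {b, d, e}  B5 = {d, h, i}  B6 = {c, h, i}  B7 = {a, d, i}
Tree: B1–B2, B2–B3, B2–B4, B2–B5, B5–B6, B5–B7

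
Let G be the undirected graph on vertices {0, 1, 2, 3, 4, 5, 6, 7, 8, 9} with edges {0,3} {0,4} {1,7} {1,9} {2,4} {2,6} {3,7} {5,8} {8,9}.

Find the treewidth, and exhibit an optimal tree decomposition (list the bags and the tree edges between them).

Treewidth 1.
Bags: B1 = {2, 6}  B2 = {2, 4}  B3 = {0, 4}  B4 = {0, 3}  B5 = {3, 7}  B6 = {1, 7}  B7 = {1, 9}  B8 = {8, 9}  B9 = {5, 8}
Tree: B1–B2, B2–B3, B3–B4, B4–B5, B5–B6, B6–B7, B7–B8, B8–B9

Each bag holds 2 vertices, so the decomposition has width 1, which upper-bounds the treewidth. Since G has at least one edge (e.g. 6–2), it is not an edgeless graph, so tw(G) ≥ 1. Therefore the treewidth is 1.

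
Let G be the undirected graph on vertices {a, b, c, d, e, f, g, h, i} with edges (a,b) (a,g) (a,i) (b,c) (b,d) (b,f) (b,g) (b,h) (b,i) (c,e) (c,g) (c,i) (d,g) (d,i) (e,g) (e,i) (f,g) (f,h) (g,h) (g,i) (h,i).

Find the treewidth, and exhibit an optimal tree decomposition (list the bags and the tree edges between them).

Each bag holds 4 vertices, so the decomposition has width 3, which upper-bounds the treewidth. Conversely, {c, e, g, i} is a clique of size 4, and the vertices of any clique must share a bag in every tree decomposition; so some bag has ≥ 4 vertices and tw(G) ≥ 3. The upper and lower bounds meet at 3, so that is the treewidth.

Treewidth 3.
One such decomposition:
Bags: B1 = {b, g, h, i}  B2 = {b, f, g, h}  B3 = {a, b, g, i}  B4 = {b, d, g, i}  B5 = {b, c, g, i}  B6 = {c, e, g, i}
Tree: B1–B2, B1–B3, B3–B4, B1–B5, B5–B6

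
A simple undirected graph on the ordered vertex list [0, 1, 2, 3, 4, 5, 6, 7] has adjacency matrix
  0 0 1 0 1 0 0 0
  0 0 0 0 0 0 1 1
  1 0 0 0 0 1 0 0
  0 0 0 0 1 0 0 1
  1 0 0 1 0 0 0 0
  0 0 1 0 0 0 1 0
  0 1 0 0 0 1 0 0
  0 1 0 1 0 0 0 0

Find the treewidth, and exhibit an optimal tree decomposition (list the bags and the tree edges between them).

Each bag holds 3 vertices, so the decomposition has width 2, which upper-bounds the treewidth. For the lower bound, G contains the cycle 4–3–7–1–6–5–2–0–4, so G is not a forest; only forests have treewidth ≤ 1, hence tw(G) ≥ 2. Therefore the treewidth is 2.

Treewidth 2.
One such decomposition:
Bags: B1 = {3, 4, 7}  B2 = {1, 4, 7}  B3 = {1, 4, 6}  B4 = {4, 5, 6}  B5 = {2, 4, 5}  B6 = {0, 2, 4}
Tree: B1–B2, B2–B3, B3–B4, B4–B5, B5–B6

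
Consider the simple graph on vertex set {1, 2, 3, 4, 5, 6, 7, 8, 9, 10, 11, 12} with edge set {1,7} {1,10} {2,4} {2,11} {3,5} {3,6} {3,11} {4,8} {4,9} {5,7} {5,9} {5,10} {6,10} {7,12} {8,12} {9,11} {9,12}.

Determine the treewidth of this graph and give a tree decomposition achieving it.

Treewidth 3.
Bags: B1 = {1, 3, 6, 10}  B2 = {1, 3, 5, 10}  B3 = {1, 3, 5, 7}  B4 = {3, 5, 7, 11}  B5 = {5, 7, 9, 11}  B6 = {7, 9, 11, 12}  B7 = {2, 9, 11, 12}  B8 = {2, 4, 9, 12}  B9 = {2, 4, 8, 12}
Tree: B1–B2, B2–B3, B3–B4, B4–B5, B5–B6, B6–B7, B7–B8, B8–B9

Each bag holds 4 vertices, so the decomposition has width 3, which upper-bounds the treewidth. For the lower bound: the 4 vertex sets {1,6,10}, {3}, {5}, {7,9,11,12} are disjoint, each induces a connected subgraph, and every pair is joined by at least one edge of G. Contracting each set to a single vertex therefore yields K_{4} as a minor, and since treewidth is minor-monotone, tw(G) ≥ tw(K_{4}) = 3. Hence tw(G) = 3 exactly.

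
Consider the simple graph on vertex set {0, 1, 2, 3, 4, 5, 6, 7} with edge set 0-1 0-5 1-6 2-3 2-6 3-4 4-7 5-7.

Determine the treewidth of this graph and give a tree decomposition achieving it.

Every bag has size at most 3, so the width is 3 − 1 = 2 and tw(G) ≤ 2. The edges 7–4–3–2–6–1–0–5–7 form a cycle, so G is not a tree and its treewidth is at least 2. Combining the bounds, tw(G) = 2.

Treewidth 2.
One optimal decomposition is:
Bags: B1 = {3, 4, 7}  B2 = {2, 3, 7}  B3 = {2, 6, 7}  B4 = {1, 6, 7}  B5 = {0, 1, 7}  B6 = {0, 5, 7}
Tree: B1–B2, B2–B3, B3–B4, B4–B5, B5–B6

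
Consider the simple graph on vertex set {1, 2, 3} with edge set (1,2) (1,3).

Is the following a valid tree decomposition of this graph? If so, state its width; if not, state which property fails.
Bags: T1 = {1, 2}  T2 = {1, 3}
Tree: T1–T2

Every vertex of G appears in some bag (union = {1, 2, 3}); every edge is covered by a bag; and for each vertex v the set of bags containing v is connected in the bag tree. The decomposition is therefore valid. The largest bag has 2 vertices, so the width is 1.

Yes; width 1.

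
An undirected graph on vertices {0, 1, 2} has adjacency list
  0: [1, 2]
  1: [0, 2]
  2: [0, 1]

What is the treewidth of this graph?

A width-2 tree decomposition is:
Bags: B1 = {0, 1, 2}
Tree: (single bag)
With just one bag of size 3, the width is 3 − 1 = 2, so tw(G) ≤ 2. On the other hand G contains the 3-clique {0, 1, 2}. A clique must lie in a single bag of any decomposition, so no decomposition can have width below 2. Combining the bounds, tw(G) = 2.

2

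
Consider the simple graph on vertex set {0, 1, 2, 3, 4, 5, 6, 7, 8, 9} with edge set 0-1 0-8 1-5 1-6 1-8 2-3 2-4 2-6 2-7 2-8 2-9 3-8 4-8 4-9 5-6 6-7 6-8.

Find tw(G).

2

A width-2 tree decomposition is:
Bags: B1 = {2, 6, 8}  B2 = {1, 6, 8}  B3 = {2, 4, 8}  B4 = {2, 3, 8}  B5 = {2, 6, 7}  B6 = {0, 1, 8}  B7 = {1, 5, 6}  B8 = {2, 4, 9}
Tree: B1–B2, B1–B3, B1–B4, B1–B5, B2–B6, B2–B7, B3–B8
Each bag holds 3 vertices, so the decomposition has width 2, which upper-bounds the treewidth. On the other hand G contains the 3-clique {0, 1, 8}. A clique must lie in a single bag of any decomposition, so no decomposition can have width below 2. The upper and lower bounds meet at 2, so that is the treewidth.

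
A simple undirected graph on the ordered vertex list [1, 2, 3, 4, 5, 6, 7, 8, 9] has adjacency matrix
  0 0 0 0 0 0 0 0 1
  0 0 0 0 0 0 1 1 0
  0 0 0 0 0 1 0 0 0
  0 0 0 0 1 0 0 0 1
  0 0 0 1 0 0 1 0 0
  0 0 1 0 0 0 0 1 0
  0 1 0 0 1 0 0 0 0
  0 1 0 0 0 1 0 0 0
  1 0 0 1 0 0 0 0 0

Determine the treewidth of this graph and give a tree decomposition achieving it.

Every bag has size at most 2, so the width is 2 − 1 = 1 and tw(G) ≤ 1. G has an edge, so its treewidth is at least 1. The upper and lower bounds meet at 1, so that is the treewidth.

Treewidth 1.
One such decomposition:
Bags: B1 = {3, 6}  B2 = {6, 8}  B3 = {2, 8}  B4 = {2, 7}  B5 = {5, 7}  B6 = {4, 5}  B7 = {4, 9}  B8 = {1, 9}
Tree: B1–B2, B2–B3, B3–B4, B4–B5, B5–B6, B6–B7, B7–B8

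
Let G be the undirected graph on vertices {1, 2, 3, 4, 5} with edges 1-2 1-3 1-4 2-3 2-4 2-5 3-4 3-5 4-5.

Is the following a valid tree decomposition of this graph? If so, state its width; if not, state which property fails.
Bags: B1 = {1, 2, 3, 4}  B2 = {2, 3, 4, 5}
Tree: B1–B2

Checking the three conditions: (i) the bags cover all of {1, 2, 3, 4, 5}; (ii) for each edge, some bag contains both endpoints; (iii) the bags containing any fixed vertex form a subtree. All hold, so the decomposition is valid with width 4 − 1 = 3.

Yes; width 3.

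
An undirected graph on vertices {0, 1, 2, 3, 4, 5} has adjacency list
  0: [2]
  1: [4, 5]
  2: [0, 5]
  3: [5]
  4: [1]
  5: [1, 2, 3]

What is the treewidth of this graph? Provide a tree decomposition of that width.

Treewidth 1.
One such decomposition:
Bags: B1 = {3, 5}  B2 = {2, 5}  B3 = {1, 5}  B4 = {1, 4}  B5 = {0, 2}
Tree: B1–B2, B2–B3, B3–B4, B2–B5

Every bag has size at most 2, so the width is 2 − 1 = 1 and tw(G) ≤ 1. Since G has at least one edge (e.g. 3–5), it is not an edgeless graph, so tw(G) ≥ 1. Hence tw(G) = 1 exactly.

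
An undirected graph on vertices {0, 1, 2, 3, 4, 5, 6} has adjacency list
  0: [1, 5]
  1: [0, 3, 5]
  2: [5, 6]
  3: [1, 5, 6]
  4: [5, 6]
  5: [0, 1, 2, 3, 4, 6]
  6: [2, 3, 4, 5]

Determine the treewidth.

A width-2 tree decomposition is:
Bags: B1 = {2, 5, 6}  B2 = {4, 5, 6}  B3 = {3, 5, 6}  B4 = {1, 3, 5}  B5 = {0, 1, 5}
Tree: B1–B2, B1–B3, B3–B4, B4–B5
The largest bag has 3 vertices, giving width 2; this decomposition certifies tw(G) ≤ 2. Conversely, {0, 1, 5} is a clique of size 3, and the vertices of any clique must share a bag in every tree decomposition; so some bag has ≥ 3 vertices and tw(G) ≥ 2. The upper and lower bounds meet at 2, so that is the treewidth.

2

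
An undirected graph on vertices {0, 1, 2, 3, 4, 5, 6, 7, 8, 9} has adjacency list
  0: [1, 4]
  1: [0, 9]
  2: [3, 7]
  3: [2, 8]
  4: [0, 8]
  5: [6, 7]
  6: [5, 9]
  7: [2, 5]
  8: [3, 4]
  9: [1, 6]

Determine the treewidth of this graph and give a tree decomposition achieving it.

Treewidth 2.
One such decomposition:
Bags: B1 = {1, 6, 9}  B2 = {1, 5, 6}  B3 = {1, 5, 7}  B4 = {1, 2, 7}  B5 = {1, 2, 3}  B6 = {1, 3, 8}  B7 = {1, 4, 8}  B8 = {0, 1, 4}
Tree: B1–B2, B2–B3, B3–B4, B4–B5, B5–B6, B6–B7, B7–B8

The largest bag has 3 vertices, giving width 2; this decomposition certifies tw(G) ≤ 2. For the lower bound, G contains the cycle 1–9–6–5–7–2–3–8–4–0–1, so G is not a forest; only forests have treewidth ≤ 1, hence tw(G) ≥ 2. Combining the bounds, tw(G) = 2.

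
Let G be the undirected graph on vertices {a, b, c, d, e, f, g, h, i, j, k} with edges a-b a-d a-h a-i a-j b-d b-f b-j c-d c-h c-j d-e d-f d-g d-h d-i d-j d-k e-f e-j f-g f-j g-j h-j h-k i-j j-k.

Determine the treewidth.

A width-3 tree decomposition is:
Bags: B1 = {a, d, h, j}  B2 = {c, d, h, j}  B3 = {a, b, d, j}  B4 = {a, d, i, j}  B5 = {b, d, f, j}  B6 = {d, f, g, j}  B7 = {d, e, f, j}  B8 = {d, h, j, k}
Tree: B1–B2, B1–B3, B3–B4, B3–B5, B5–B6, B5–B7, B1–B8
Every bag has size at most 4, so the width is 4 − 1 = 3 and tw(G) ≤ 3. For the lower bound, the 4 vertices {d, f, g, j} are pairwise adjacent, and any tree decomposition puts a clique entirely inside one bag — forcing width ≥ 3. Hence tw(G) = 3 exactly.

3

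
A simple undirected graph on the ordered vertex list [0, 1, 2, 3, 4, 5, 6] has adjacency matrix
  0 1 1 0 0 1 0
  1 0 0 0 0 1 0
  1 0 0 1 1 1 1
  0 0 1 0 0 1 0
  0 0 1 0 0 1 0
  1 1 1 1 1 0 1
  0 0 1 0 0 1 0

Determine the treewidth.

A width-2 tree decomposition is:
Bags: B1 = {0, 2, 5}  B2 = {2, 5, 6}  B3 = {0, 1, 5}  B4 = {2, 3, 5}  B5 = {2, 4, 5}
Tree: B1–B2, B1–B3, B2–B4, B2–B5
The largest bag has 3 vertices, giving width 2; this decomposition certifies tw(G) ≤ 2. Conversely, {0, 1, 5} is a clique of size 3, and the vertices of any clique must share a bag in every tree decomposition; so some bag has ≥ 3 vertices and tw(G) ≥ 2. Combining the bounds, tw(G) = 2.

2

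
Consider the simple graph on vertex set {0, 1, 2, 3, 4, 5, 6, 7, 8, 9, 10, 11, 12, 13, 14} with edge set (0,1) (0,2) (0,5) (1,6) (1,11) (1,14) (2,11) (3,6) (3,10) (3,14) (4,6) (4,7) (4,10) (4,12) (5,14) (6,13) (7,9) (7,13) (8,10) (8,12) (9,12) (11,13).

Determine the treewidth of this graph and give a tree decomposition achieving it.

Treewidth 3.
One such decomposition:
Bags: B1 = {7, 8, 9, 12}  B2 = {4, 7, 8, 12}  B3 = {4, 7, 8, 10}  B4 = {4, 7, 10, 13}  B5 = {4, 6, 10, 13}  B6 = {3, 6, 10, 13}  B7 = {3, 6, 11, 13}  B8 = {1, 3, 6, 11}  B9 = {1, 3, 11, 14}  B10 = {1, 2, 11, 14}  B11 = {0, 1, 2, 14}  B12 = {0, 2, 5, 14}
Tree: B1–B2, B2–B3, B3–B4, B4–B5, B5–B6, B6–B7, B7–B8, B8–B9, B9–B10, B10–B11, B11–B12

Each bag holds 4 vertices, so the decomposition has width 3, which upper-bounds the treewidth. For the lower bound: the 4 vertex sets {8,9,12}, {7}, {4}, {3,6,10,13} are disjoint, each induces a connected subgraph, and every pair is joined by at least one edge of G. Contracting each set to a single vertex therefore yields K_{4} as a minor, and since treewidth is minor-monotone, tw(G) ≥ tw(K_{4}) = 3. The upper and lower bounds meet at 3, so that is the treewidth.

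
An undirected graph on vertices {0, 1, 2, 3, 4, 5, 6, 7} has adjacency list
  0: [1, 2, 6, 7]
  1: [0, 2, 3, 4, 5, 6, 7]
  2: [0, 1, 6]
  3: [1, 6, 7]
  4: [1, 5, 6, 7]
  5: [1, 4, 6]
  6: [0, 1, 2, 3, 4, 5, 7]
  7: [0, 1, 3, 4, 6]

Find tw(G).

A width-3 tree decomposition is:
Bags: B1 = {1, 3, 6, 7}  B2 = {0, 1, 6, 7}  B3 = {1, 4, 6, 7}  B4 = {0, 1, 2, 6}  B5 = {1, 4, 5, 6}
Tree: B1–B2, B2–B3, B2–B4, B3–B5
The largest bag has 4 vertices, giving width 3; this decomposition certifies tw(G) ≤ 3. Conversely, {0, 1, 2, 6} is a clique of size 4, and the vertices of any clique must share a bag in every tree decomposition; so some bag has ≥ 4 vertices and tw(G) ≥ 3. Therefore the treewidth is 3.

3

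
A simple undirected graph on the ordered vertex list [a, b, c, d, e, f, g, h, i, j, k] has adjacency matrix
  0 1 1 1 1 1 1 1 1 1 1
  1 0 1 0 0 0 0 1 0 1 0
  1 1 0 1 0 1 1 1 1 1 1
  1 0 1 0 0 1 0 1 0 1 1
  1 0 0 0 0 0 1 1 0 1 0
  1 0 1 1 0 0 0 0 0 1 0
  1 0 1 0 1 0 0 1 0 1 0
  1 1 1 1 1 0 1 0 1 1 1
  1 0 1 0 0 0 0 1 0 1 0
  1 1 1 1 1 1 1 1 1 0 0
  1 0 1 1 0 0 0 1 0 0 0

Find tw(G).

A width-4 tree decomposition is:
Bags: B1 = {a, c, h, i, j}  B2 = {a, c, d, h, j}  B3 = {a, c, d, f, j}  B4 = {a, c, g, h, j}  B5 = {a, c, d, h, k}  B6 = {a, e, g, h, j}  B7 = {a, b, c, h, j}
Tree: B1–B2, B2–B3, B1–B4, B2–B5, B4–B6, B2–B7
Every bag has size at most 5, so the width is 5 − 1 = 4 and tw(G) ≤ 4. Conversely, {a, e, g, h, j} is a clique of size 5, and the vertices of any clique must share a bag in every tree decomposition; so some bag has ≥ 5 vertices and tw(G) ≥ 4. Combining the bounds, tw(G) = 4.

4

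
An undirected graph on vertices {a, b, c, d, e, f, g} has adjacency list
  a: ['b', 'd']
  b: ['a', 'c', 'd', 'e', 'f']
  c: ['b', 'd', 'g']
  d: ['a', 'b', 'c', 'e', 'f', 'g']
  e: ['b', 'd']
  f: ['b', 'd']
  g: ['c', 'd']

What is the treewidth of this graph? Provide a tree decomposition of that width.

The largest bag has 3 vertices, giving width 2; this decomposition certifies tw(G) ≤ 2. For the lower bound, the 3 vertices {c, d, g} are pairwise adjacent, and any tree decomposition puts a clique entirely inside one bag — forcing width ≥ 2. The upper and lower bounds meet at 2, so that is the treewidth.

Treewidth 2.
One optimal decomposition is:
Bags: B1 = {b, c, d}  B2 = {c, d, g}  B3 = {b, d, f}  B4 = {b, d, e}  B5 = {a, b, d}
Tree: B1–B2, B1–B3, B3–B4, B3–B5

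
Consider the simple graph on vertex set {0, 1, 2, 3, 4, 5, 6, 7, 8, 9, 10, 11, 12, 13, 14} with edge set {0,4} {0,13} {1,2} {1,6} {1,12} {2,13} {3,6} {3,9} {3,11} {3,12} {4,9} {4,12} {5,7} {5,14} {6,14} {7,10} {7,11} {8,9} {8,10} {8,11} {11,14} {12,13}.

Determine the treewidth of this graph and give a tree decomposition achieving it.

Treewidth 3.
One optimal decomposition is:
Bags: B1 = {0, 2, 4, 13}  B2 = {2, 4, 12, 13}  B3 = {1, 2, 4, 12}  B4 = {1, 4, 9, 12}  B5 = {1, 3, 9, 12}  B6 = {1, 3, 6, 9}  B7 = {3, 6, 8, 9}  B8 = {3, 6, 8, 11}  B9 = {6, 8, 11, 14}  B10 = {8, 10, 11, 14}  B11 = {7, 10, 11, 14}  B12 = {5, 7, 10, 14}
Tree: B1–B2, B2–B3, B3–B4, B4–B5, B5–B6, B6–B7, B7–B8, B8–B9, B9–B10, B10–B11, B11–B12

Every bag has size at most 4, so the width is 4 − 1 = 3 and tw(G) ≤ 3. For the lower bound: the 4 vertex sets {0,2,13}, {4}, {12}, {1,3,6,9} are disjoint, each induces a connected subgraph, and every pair is joined by at least one edge of G. Contracting each set to a single vertex therefore yields K_{4} as a minor, and since treewidth is minor-monotone, tw(G) ≥ tw(K_{4}) = 3. The upper and lower bounds meet at 3, so that is the treewidth.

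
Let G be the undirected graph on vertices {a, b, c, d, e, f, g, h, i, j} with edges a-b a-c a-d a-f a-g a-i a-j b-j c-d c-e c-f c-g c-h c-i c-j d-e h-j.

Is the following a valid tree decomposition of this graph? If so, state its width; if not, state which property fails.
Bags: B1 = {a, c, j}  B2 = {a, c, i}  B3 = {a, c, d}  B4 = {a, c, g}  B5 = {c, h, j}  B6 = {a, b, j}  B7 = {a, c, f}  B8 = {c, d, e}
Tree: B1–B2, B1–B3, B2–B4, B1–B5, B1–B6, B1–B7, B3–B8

Vertex coverage: the bags together contain {a, b, c, d, e, f, g, h, i, j}, the full vertex set. Edge coverage: each edge of G has both endpoints in at least one bag. Running intersection: for every vertex, the bags containing it form a connected subtree. All three properties hold, so this is a valid tree decomposition of width max|bag| − 1 = 2, and hence tw(G) ≤ 2.

Yes; width 2.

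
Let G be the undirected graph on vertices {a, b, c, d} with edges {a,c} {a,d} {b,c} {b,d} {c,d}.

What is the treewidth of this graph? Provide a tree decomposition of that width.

The largest bag has 3 vertices, giving width 2; this decomposition certifies tw(G) ≤ 2. On the other hand G contains the 3-clique {a, c, d}. A clique must lie in a single bag of any decomposition, so no decomposition can have width below 2. Combining the bounds, tw(G) = 2.

Treewidth 2.
Bags: B1 = {a, c, d}  B2 = {b, c, d}
Tree: B1–B2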